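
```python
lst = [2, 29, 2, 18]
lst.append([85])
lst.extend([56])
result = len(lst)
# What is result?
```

After line 1: lst = [2, 29, 2, 18]
After line 2 (append adds [85] as single element): lst = [2, 29, 2, 18, [85]]
After line 3 (extend unpacks [56], adds 56): lst = [2, 29, 2, 18, [85], 56]
After line 4: result = len(lst) = 6

6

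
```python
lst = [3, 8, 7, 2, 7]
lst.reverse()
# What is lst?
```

[7, 2, 7, 8, 3]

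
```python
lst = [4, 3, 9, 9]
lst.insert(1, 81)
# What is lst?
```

[4, 81, 3, 9, 9]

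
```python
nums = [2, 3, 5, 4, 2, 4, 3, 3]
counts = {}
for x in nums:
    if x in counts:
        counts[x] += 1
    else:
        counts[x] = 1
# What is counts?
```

Initial: counts = {}, nums = [2, 3, 5, 4, 2, 4, 3, 3]
See 2: counts = {2: 1}
See 3: counts = {2: 1, 3: 1}
See 5: counts = {2: 1, 3: 1, 5: 1}
See 4: counts = {2: 1, 3: 1, 5: 1, 4: 1}
See 2: counts = {2: 2, 3: 1, 5: 1, 4: 1}
See 4: counts = {2: 2, 3: 1, 5: 1, 4: 2}
See 3: counts = {2: 2, 3: 2, 5: 1, 4: 2}
See 3: counts = {2: 2, 3: 3, 5: 1, 4: 2}

{2: 2, 3: 3, 5: 1, 4: 2}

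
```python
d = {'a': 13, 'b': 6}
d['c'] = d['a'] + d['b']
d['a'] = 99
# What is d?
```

After line 1: d = {'a': 13, 'b': 6}
After line 2 (d['c'] = 13 + 6): d = {'a': 13, 'b': 6, 'c': 19}
After line 3: d = {'a': 99, 'b': 6, 'c': 19}

{'a': 99, 'b': 6, 'c': 19}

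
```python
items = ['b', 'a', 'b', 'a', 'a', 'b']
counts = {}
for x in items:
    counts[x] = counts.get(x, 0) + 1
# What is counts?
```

Initial: counts = {}, items = ['b', 'a', 'b', 'a', 'a', 'b']
See 'b': counts = {'b': 1}
See 'a': counts = {'b': 1, 'a': 1}
See 'b': counts = {'b': 2, 'a': 1}
See 'a': counts = {'b': 2, 'a': 2}
See 'a': counts = {'b': 2, 'a': 3}
See 'b': counts = {'b': 3, 'a': 3}

{'b': 3, 'a': 3}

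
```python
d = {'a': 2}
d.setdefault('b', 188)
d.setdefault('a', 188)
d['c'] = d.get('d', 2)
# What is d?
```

After line 1: d = {'a': 2}
After line 2 (setdefault adds 'b'=188): d = {'a': 2, 'b': 188}
After line 3 (setdefault 'a' no-op, already exists): d = {'a': 2, 'b': 188}
After line 4 (get('d', 2) returns default since 'd' not in d): d = {'a': 2, 'b': 188, 'c': 2}

{'a': 2, 'b': 188, 'c': 2}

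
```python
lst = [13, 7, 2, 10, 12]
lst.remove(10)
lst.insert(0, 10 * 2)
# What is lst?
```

After line 1: lst = [13, 7, 2, 10, 12]
After line 2 (remove first 10): lst = [13, 7, 2, 12]
After line 3 (insert 20 at index 0): lst = [20, 13, 7, 2, 12]

[20, 13, 7, 2, 12]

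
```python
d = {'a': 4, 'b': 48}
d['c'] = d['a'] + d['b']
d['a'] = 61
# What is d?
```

After line 1: d = {'a': 4, 'b': 48}
After line 2 (d['c'] = 4 + 48): d = {'a': 4, 'b': 48, 'c': 52}
After line 3: d = {'a': 61, 'b': 48, 'c': 52}

{'a': 61, 'b': 48, 'c': 52}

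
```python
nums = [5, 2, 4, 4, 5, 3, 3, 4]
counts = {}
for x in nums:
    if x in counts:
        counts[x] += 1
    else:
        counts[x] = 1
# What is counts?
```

Initial: counts = {}, nums = [5, 2, 4, 4, 5, 3, 3, 4]
See 5: counts = {5: 1}
See 2: counts = {5: 1, 2: 1}
See 4: counts = {5: 1, 2: 1, 4: 1}
See 4: counts = {5: 1, 2: 1, 4: 2}
See 5: counts = {5: 2, 2: 1, 4: 2}
See 3: counts = {5: 2, 2: 1, 4: 2, 3: 1}
See 3: counts = {5: 2, 2: 1, 4: 2, 3: 2}
See 4: counts = {5: 2, 2: 1, 4: 3, 3: 2}

{5: 2, 2: 1, 4: 3, 3: 2}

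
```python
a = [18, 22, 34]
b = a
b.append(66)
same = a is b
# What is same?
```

After line 1: a = [18, 22, 34]
After line 2 (b = a is an alias, same object): a = [18, 22, 34], b = [18, 22, 34]
After line 3 (b.append mutates the shared list): a = [18, 22, 34, 66], b = [18, 22, 34, 66]
After line 4 (same = a is b; same object -> True): same = True

True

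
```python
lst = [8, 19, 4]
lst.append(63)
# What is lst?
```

[8, 19, 4, 63]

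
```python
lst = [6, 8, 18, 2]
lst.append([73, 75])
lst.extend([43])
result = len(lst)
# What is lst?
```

After line 1: lst = [6, 8, 18, 2]
After line 2 (append adds [73, 75] as single element): lst = [6, 8, 18, 2, [73, 75]]
After line 3 (extend unpacks [43], adds 43): lst = [6, 8, 18, 2, [73, 75], 43]
After line 4: result = len(lst) = 6

[6, 8, 18, 2, [73, 75], 43]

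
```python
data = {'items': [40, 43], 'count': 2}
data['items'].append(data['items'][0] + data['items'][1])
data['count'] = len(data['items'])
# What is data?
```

After line 1: data = {'items': [40, 43], 'count': 2}
After line 2 (append 40 + 43 = 83): data = {'items': [40, 43, 83], 'count': 2}
After line 3 (count = len(items) = 3): data = {'items': [40, 43, 83], 'count': 3}

{'items': [40, 43, 83], 'count': 3}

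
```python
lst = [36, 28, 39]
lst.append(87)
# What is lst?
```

[36, 28, 39, 87]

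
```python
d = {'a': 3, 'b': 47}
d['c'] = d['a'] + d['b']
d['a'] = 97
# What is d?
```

After line 1: d = {'a': 3, 'b': 47}
After line 2 (d['c'] = 3 + 47): d = {'a': 3, 'b': 47, 'c': 50}
After line 3: d = {'a': 97, 'b': 47, 'c': 50}

{'a': 97, 'b': 47, 'c': 50}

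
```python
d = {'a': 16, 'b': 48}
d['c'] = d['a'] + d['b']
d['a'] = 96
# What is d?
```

After line 1: d = {'a': 16, 'b': 48}
After line 2 (d['c'] = 16 + 48): d = {'a': 16, 'b': 48, 'c': 64}
After line 3: d = {'a': 96, 'b': 48, 'c': 64}

{'a': 96, 'b': 48, 'c': 64}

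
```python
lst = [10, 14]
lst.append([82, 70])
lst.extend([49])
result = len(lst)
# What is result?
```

After line 1: lst = [10, 14]
After line 2 (append adds [82, 70] as single element): lst = [10, 14, [82, 70]]
After line 3 (extend unpacks [49], adds 49): lst = [10, 14, [82, 70], 49]
After line 4: result = len(lst) = 4

4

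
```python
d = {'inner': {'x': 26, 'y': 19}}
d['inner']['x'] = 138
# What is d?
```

After line 1: d = {'inner': {'x': 26, 'y': 19}}
After line 2 (inner x overwritten): d = {'inner': {'x': 138, 'y': 19}}

{'inner': {'x': 138, 'y': 19}}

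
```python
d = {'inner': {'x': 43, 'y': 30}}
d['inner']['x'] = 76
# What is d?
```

After line 1: d = {'inner': {'x': 43, 'y': 30}}
After line 2 (inner x overwritten): d = {'inner': {'x': 76, 'y': 30}}

{'inner': {'x': 76, 'y': 30}}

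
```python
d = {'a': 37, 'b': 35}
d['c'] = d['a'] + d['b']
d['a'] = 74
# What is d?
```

After line 1: d = {'a': 37, 'b': 35}
After line 2 (d['c'] = 37 + 35): d = {'a': 37, 'b': 35, 'c': 72}
After line 3: d = {'a': 74, 'b': 35, 'c': 72}

{'a': 74, 'b': 35, 'c': 72}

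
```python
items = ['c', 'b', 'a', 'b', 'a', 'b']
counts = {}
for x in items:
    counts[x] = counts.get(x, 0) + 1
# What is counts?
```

Initial: counts = {}, items = ['c', 'b', 'a', 'b', 'a', 'b']
See 'c': counts = {'c': 1}
See 'b': counts = {'c': 1, 'b': 1}
See 'a': counts = {'c': 1, 'b': 1, 'a': 1}
See 'b': counts = {'c': 1, 'b': 2, 'a': 1}
See 'a': counts = {'c': 1, 'b': 2, 'a': 2}
See 'b': counts = {'c': 1, 'b': 3, 'a': 2}

{'c': 1, 'b': 3, 'a': 2}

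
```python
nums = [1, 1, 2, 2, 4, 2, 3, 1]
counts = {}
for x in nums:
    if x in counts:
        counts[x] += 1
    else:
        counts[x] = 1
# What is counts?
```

Initial: counts = {}, nums = [1, 1, 2, 2, 4, 2, 3, 1]
See 1: counts = {1: 1}
See 1: counts = {1: 2}
See 2: counts = {1: 2, 2: 1}
See 2: counts = {1: 2, 2: 2}
See 4: counts = {1: 2, 2: 2, 4: 1}
See 2: counts = {1: 2, 2: 3, 4: 1}
See 3: counts = {1: 2, 2: 3, 4: 1, 3: 1}
See 1: counts = {1: 3, 2: 3, 4: 1, 3: 1}

{1: 3, 2: 3, 4: 1, 3: 1}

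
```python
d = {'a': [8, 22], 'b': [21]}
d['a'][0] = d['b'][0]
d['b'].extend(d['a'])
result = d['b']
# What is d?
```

After line 1: d = {'a': [8, 22], 'b': [21]}
After line 2 (a[0] = b[0] = 21): d = {'a': [21, 22], 'b': [21]}
After line 3 (b.extend(a) appends [21, 22]): d = {'a': [21, 22], 'b': [21, 21, 22]}
After line 4: result = d['b'] = [21, 21, 22]

{'a': [21, 22], 'b': [21, 21, 22]}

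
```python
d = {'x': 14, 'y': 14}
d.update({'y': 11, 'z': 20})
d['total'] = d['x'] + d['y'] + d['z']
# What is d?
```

After line 1: d = {'x': 14, 'y': 14}
After line 2 (y overwritten, z added): d = {'x': 14, 'y': 11, 'z': 20}
After line 3 (total = 14 + 11 + 20 = 45): d = {'x': 14, 'y': 11, 'z': 20, 'total': 45}

{'x': 14, 'y': 11, 'z': 20, 'total': 45}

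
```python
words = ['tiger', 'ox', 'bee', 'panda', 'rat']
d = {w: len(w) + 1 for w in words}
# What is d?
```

{'tiger': 6, 'ox': 3, 'bee': 4, 'panda': 6, 'rat': 4}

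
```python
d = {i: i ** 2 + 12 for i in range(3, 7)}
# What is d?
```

{3: 21, 4: 28, 5: 37, 6: 48}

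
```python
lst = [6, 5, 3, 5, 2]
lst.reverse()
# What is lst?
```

[2, 5, 3, 5, 6]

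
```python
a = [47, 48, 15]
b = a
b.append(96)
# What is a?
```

After line 1: a = [47, 48, 15]
After line 2 (b = a is an alias, same object): a = [47, 48, 15], b = [47, 48, 15]
After line 3 (b.append mutates the shared list): a = [47, 48, 15, 96], b = [47, 48, 15, 96]

[47, 48, 15, 96]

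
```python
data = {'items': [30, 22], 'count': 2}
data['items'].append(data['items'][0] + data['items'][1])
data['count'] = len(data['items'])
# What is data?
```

After line 1: data = {'items': [30, 22], 'count': 2}
After line 2 (append 30 + 22 = 52): data = {'items': [30, 22, 52], 'count': 2}
After line 3 (count = len(items) = 3): data = {'items': [30, 22, 52], 'count': 3}

{'items': [30, 22, 52], 'count': 3}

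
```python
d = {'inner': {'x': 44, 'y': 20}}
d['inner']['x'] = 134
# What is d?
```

After line 1: d = {'inner': {'x': 44, 'y': 20}}
After line 2 (inner x overwritten): d = {'inner': {'x': 134, 'y': 20}}

{'inner': {'x': 134, 'y': 20}}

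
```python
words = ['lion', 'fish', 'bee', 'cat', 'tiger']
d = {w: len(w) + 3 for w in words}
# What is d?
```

{'lion': 7, 'fish': 7, 'bee': 6, 'cat': 6, 'tiger': 8}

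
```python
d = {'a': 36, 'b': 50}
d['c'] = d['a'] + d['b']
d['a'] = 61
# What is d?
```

After line 1: d = {'a': 36, 'b': 50}
After line 2 (d['c'] = 36 + 50): d = {'a': 36, 'b': 50, 'c': 86}
After line 3: d = {'a': 61, 'b': 50, 'c': 86}

{'a': 61, 'b': 50, 'c': 86}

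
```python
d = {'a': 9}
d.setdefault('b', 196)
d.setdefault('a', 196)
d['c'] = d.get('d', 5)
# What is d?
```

After line 1: d = {'a': 9}
After line 2 (setdefault adds 'b'=196): d = {'a': 9, 'b': 196}
After line 3 (setdefault 'a' no-op, already exists): d = {'a': 9, 'b': 196}
After line 4 (get('d', 5) returns default since 'd' not in d): d = {'a': 9, 'b': 196, 'c': 5}

{'a': 9, 'b': 196, 'c': 5}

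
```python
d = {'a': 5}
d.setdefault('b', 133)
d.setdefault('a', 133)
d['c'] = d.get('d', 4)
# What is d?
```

After line 1: d = {'a': 5}
After line 2 (setdefault adds 'b'=133): d = {'a': 5, 'b': 133}
After line 3 (setdefault 'a' no-op, already exists): d = {'a': 5, 'b': 133}
After line 4 (get('d', 4) returns default since 'd' not in d): d = {'a': 5, 'b': 133, 'c': 4}

{'a': 5, 'b': 133, 'c': 4}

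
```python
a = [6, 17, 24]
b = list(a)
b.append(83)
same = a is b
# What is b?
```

After line 1: a = [6, 17, 24]
After line 2 (b = list(a) is a shallow copy, new object): a = [6, 17, 24], b = [6, 17, 24]
After line 3 (append only mutates b): a = [6, 17, 24], b = [6, 17, 24, 83]
After line 4 (same = a is b; different objects -> False): same = False

[6, 17, 24, 83]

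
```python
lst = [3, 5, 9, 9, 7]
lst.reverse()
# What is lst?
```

[7, 9, 9, 5, 3]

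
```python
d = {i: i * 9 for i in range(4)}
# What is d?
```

{0: 0, 1: 9, 2: 18, 3: 27}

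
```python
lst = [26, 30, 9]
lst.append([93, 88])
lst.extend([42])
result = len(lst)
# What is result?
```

After line 1: lst = [26, 30, 9]
After line 2 (append adds [93, 88] as single element): lst = [26, 30, 9, [93, 88]]
After line 3 (extend unpacks [42], adds 42): lst = [26, 30, 9, [93, 88], 42]
After line 4: result = len(lst) = 5

5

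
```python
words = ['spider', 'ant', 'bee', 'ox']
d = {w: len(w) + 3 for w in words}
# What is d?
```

{'spider': 9, 'ant': 6, 'bee': 6, 'ox': 5}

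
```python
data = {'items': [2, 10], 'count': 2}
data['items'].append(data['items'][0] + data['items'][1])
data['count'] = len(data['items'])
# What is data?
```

After line 1: data = {'items': [2, 10], 'count': 2}
After line 2 (append 2 + 10 = 12): data = {'items': [2, 10, 12], 'count': 2}
After line 3 (count = len(items) = 3): data = {'items': [2, 10, 12], 'count': 3}

{'items': [2, 10, 12], 'count': 3}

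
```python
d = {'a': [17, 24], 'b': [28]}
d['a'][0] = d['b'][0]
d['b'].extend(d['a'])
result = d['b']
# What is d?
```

After line 1: d = {'a': [17, 24], 'b': [28]}
After line 2 (a[0] = b[0] = 28): d = {'a': [28, 24], 'b': [28]}
After line 3 (b.extend(a) appends [28, 24]): d = {'a': [28, 24], 'b': [28, 28, 24]}
After line 4: result = d['b'] = [28, 28, 24]

{'a': [28, 24], 'b': [28, 28, 24]}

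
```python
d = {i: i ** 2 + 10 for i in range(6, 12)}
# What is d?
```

{6: 46, 7: 59, 8: 74, 9: 91, 10: 110, 11: 131}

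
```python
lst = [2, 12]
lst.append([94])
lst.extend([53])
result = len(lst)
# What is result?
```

After line 1: lst = [2, 12]
After line 2 (append adds [94] as single element): lst = [2, 12, [94]]
After line 3 (extend unpacks [53], adds 53): lst = [2, 12, [94], 53]
After line 4: result = len(lst) = 4

4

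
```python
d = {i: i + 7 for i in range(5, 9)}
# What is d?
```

{5: 12, 6: 13, 7: 14, 8: 15}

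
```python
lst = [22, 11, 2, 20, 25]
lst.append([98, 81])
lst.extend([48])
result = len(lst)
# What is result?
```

After line 1: lst = [22, 11, 2, 20, 25]
After line 2 (append adds [98, 81] as single element): lst = [22, 11, 2, 20, 25, [98, 81]]
After line 3 (extend unpacks [48], adds 48): lst = [22, 11, 2, 20, 25, [98, 81], 48]
After line 4: result = len(lst) = 7

7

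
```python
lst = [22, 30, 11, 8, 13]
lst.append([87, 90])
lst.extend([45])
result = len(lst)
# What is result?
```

After line 1: lst = [22, 30, 11, 8, 13]
After line 2 (append adds [87, 90] as single element): lst = [22, 30, 11, 8, 13, [87, 90]]
After line 3 (extend unpacks [45], adds 45): lst = [22, 30, 11, 8, 13, [87, 90], 45]
After line 4: result = len(lst) = 7

7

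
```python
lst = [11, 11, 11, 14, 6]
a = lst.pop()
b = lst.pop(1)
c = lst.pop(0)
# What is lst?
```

After line 1: lst = [11, 11, 11, 14, 6]
After line 2 (pop() -> a = 6): lst = [11, 11, 11, 14]
After line 3 (pop(1) -> b = 11): lst = [11, 11, 14]
After line 4 (pop(0) -> c = 11): lst = [11, 14]

[11, 14]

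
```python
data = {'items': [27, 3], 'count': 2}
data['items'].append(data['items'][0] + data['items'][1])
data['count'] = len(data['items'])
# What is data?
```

After line 1: data = {'items': [27, 3], 'count': 2}
After line 2 (append 27 + 3 = 30): data = {'items': [27, 3, 30], 'count': 2}
After line 3 (count = len(items) = 3): data = {'items': [27, 3, 30], 'count': 3}

{'items': [27, 3, 30], 'count': 3}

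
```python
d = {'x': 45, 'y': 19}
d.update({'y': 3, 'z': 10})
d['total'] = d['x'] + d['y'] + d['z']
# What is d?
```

After line 1: d = {'x': 45, 'y': 19}
After line 2 (y overwritten, z added): d = {'x': 45, 'y': 3, 'z': 10}
After line 3 (total = 45 + 3 + 10 = 58): d = {'x': 45, 'y': 3, 'z': 10, 'total': 58}

{'x': 45, 'y': 3, 'z': 10, 'total': 58}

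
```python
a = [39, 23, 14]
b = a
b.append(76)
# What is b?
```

After line 1: a = [39, 23, 14]
After line 2 (b = a is an alias, same object): a = [39, 23, 14], b = [39, 23, 14]
After line 3 (b.append mutates the shared list): a = [39, 23, 14, 76], b = [39, 23, 14, 76]

[39, 23, 14, 76]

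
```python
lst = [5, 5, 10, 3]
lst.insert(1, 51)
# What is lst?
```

[5, 51, 5, 10, 3]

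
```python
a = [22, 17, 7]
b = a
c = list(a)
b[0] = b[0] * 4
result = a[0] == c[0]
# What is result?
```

After line 1: a = [22, 17, 7]
After line 2 (b = a, alias): a = [22, 17, 7], b = [22, 17, 7]
After line 3 (c = list(a) is a copy, new object): c = [22, 17, 7]
After line 4 (b[0] = 22 * 4 = 88; mutates shared a/b): a = b = [88, 17, 7], c = [22, 17, 7]
After line 5 (a[0] = 88, c[0] = 22; result = False)

False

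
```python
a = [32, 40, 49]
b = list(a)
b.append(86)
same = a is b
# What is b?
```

After line 1: a = [32, 40, 49]
After line 2 (b = list(a) is a shallow copy, new object): a = [32, 40, 49], b = [32, 40, 49]
After line 3 (append only mutates b): a = [32, 40, 49], b = [32, 40, 49, 86]
After line 4 (same = a is b; different objects -> False): same = False

[32, 40, 49, 86]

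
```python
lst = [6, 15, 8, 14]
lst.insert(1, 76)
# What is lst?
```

[6, 76, 15, 8, 14]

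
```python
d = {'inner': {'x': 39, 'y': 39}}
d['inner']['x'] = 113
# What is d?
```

After line 1: d = {'inner': {'x': 39, 'y': 39}}
After line 2 (inner x overwritten): d = {'inner': {'x': 113, 'y': 39}}

{'inner': {'x': 113, 'y': 39}}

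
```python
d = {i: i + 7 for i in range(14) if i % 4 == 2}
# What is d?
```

{2: 9, 6: 13, 10: 17}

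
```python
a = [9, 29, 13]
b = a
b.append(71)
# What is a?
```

After line 1: a = [9, 29, 13]
After line 2 (b = a is an alias, same object): a = [9, 29, 13], b = [9, 29, 13]
After line 3 (b.append mutates the shared list): a = [9, 29, 13, 71], b = [9, 29, 13, 71]

[9, 29, 13, 71]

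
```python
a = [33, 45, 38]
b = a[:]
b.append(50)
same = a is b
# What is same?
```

After line 1: a = [33, 45, 38]
After line 2 (b = a[:] is a shallow copy, new object): a = [33, 45, 38], b = [33, 45, 38]
After line 3 (append only mutates b): a = [33, 45, 38], b = [33, 45, 38, 50]
After line 4 (same = a is b; different objects -> False): same = False

False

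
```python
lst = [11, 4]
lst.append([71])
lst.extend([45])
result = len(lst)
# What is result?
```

After line 1: lst = [11, 4]
After line 2 (append adds [71] as single element): lst = [11, 4, [71]]
After line 3 (extend unpacks [45], adds 45): lst = [11, 4, [71], 45]
After line 4: result = len(lst) = 4

4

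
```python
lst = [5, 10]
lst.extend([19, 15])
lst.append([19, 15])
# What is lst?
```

After line 1: lst = [5, 10]
After line 2 (extend unpacks [19, 15]): lst = [5, 10, 19, 15]
After line 3 (append adds [19, 15] as single element): lst = [5, 10, 19, 15, [19, 15]]

[5, 10, 19, 15, [19, 15]]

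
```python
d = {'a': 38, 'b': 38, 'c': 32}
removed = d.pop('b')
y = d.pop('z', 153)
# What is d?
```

After line 1: d = {'a': 38, 'b': 38, 'c': 32}
After line 2 (pop 'b' returns 38): d = {'a': 38, 'c': 32}, removed = 38
After line 3 (pop 'z' missing, returns default 153): d = {'a': 38, 'c': 32}, y = 153

{'a': 38, 'c': 32}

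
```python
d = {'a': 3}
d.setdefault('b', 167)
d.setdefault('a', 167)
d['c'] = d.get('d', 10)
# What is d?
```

After line 1: d = {'a': 3}
After line 2 (setdefault adds 'b'=167): d = {'a': 3, 'b': 167}
After line 3 (setdefault 'a' no-op, already exists): d = {'a': 3, 'b': 167}
After line 4 (get('d', 10) returns default since 'd' not in d): d = {'a': 3, 'b': 167, 'c': 10}

{'a': 3, 'b': 167, 'c': 10}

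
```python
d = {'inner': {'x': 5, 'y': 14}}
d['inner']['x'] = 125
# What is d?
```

After line 1: d = {'inner': {'x': 5, 'y': 14}}
After line 2 (inner x overwritten): d = {'inner': {'x': 125, 'y': 14}}

{'inner': {'x': 125, 'y': 14}}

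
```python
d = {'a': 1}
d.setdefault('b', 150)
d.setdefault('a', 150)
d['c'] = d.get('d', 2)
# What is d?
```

After line 1: d = {'a': 1}
After line 2 (setdefault adds 'b'=150): d = {'a': 1, 'b': 150}
After line 3 (setdefault 'a' no-op, already exists): d = {'a': 1, 'b': 150}
After line 4 (get('d', 2) returns default since 'd' not in d): d = {'a': 1, 'b': 150, 'c': 2}

{'a': 1, 'b': 150, 'c': 2}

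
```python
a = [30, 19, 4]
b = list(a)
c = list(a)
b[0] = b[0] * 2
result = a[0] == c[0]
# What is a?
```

After line 1: a = [30, 19, 4]
After line 2 (b = list(a), copy): a = [30, 19, 4], b = [30, 19, 4]
After line 3 (c = list(a) is a copy, new object): c = [30, 19, 4]
After line 4 (b[0] = 30 * 2 = 60; only b mutates (copy)): a = [30, 19, 4], b = [60, 19, 4], c = [30, 19, 4]
After line 5 (a[0] = 30, c[0] = 30; result = True)

[30, 19, 4]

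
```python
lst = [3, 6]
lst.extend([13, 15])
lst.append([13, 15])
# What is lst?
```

After line 1: lst = [3, 6]
After line 2 (extend unpacks [13, 15]): lst = [3, 6, 13, 15]
After line 3 (append adds [13, 15] as single element): lst = [3, 6, 13, 15, [13, 15]]

[3, 6, 13, 15, [13, 15]]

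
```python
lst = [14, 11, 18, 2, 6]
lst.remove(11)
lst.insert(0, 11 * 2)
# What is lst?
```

After line 1: lst = [14, 11, 18, 2, 6]
After line 2 (remove first 11): lst = [14, 18, 2, 6]
After line 3 (insert 22 at index 0): lst = [22, 14, 18, 2, 6]

[22, 14, 18, 2, 6]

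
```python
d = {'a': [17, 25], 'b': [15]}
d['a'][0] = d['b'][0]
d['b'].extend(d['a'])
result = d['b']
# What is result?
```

After line 1: d = {'a': [17, 25], 'b': [15]}
After line 2 (a[0] = b[0] = 15): d = {'a': [15, 25], 'b': [15]}
After line 3 (b.extend(a) appends [15, 25]): d = {'a': [15, 25], 'b': [15, 15, 25]}
After line 4: result = d['b'] = [15, 15, 25]

[15, 15, 25]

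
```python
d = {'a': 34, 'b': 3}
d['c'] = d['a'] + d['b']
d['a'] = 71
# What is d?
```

After line 1: d = {'a': 34, 'b': 3}
After line 2 (d['c'] = 34 + 3): d = {'a': 34, 'b': 3, 'c': 37}
After line 3: d = {'a': 71, 'b': 3, 'c': 37}

{'a': 71, 'b': 3, 'c': 37}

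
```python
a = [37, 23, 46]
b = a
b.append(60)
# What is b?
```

After line 1: a = [37, 23, 46]
After line 2 (b = a is an alias, same object): a = [37, 23, 46], b = [37, 23, 46]
After line 3 (b.append mutates the shared list): a = [37, 23, 46, 60], b = [37, 23, 46, 60]

[37, 23, 46, 60]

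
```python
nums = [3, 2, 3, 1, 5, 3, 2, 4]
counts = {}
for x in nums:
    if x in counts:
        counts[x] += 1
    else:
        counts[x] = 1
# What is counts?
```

Initial: counts = {}, nums = [3, 2, 3, 1, 5, 3, 2, 4]
See 3: counts = {3: 1}
See 2: counts = {3: 1, 2: 1}
See 3: counts = {3: 2, 2: 1}
See 1: counts = {3: 2, 2: 1, 1: 1}
See 5: counts = {3: 2, 2: 1, 1: 1, 5: 1}
See 3: counts = {3: 3, 2: 1, 1: 1, 5: 1}
See 2: counts = {3: 3, 2: 2, 1: 1, 5: 1}
See 4: counts = {3: 3, 2: 2, 1: 1, 5: 1, 4: 1}

{3: 3, 2: 2, 1: 1, 5: 1, 4: 1}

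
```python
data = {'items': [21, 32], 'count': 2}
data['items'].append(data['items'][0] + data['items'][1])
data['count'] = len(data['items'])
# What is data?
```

After line 1: data = {'items': [21, 32], 'count': 2}
After line 2 (append 21 + 32 = 53): data = {'items': [21, 32, 53], 'count': 2}
After line 3 (count = len(items) = 3): data = {'items': [21, 32, 53], 'count': 3}

{'items': [21, 32, 53], 'count': 3}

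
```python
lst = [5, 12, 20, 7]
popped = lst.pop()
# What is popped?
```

7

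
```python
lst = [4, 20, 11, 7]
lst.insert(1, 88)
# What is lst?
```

[4, 88, 20, 11, 7]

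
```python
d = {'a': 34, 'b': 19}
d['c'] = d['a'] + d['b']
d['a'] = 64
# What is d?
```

After line 1: d = {'a': 34, 'b': 19}
After line 2 (d['c'] = 34 + 19): d = {'a': 34, 'b': 19, 'c': 53}
After line 3: d = {'a': 64, 'b': 19, 'c': 53}

{'a': 64, 'b': 19, 'c': 53}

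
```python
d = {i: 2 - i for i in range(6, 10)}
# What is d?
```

{6: -4, 7: -5, 8: -6, 9: -7}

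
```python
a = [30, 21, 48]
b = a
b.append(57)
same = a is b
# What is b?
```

After line 1: a = [30, 21, 48]
After line 2 (b = a is an alias, same object): a = [30, 21, 48], b = [30, 21, 48]
After line 3 (b.append mutates the shared list): a = [30, 21, 48, 57], b = [30, 21, 48, 57]
After line 4 (same = a is b; same object -> True): same = True

[30, 21, 48, 57]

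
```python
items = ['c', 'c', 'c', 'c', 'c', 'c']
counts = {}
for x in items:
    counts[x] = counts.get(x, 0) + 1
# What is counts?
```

Initial: counts = {}, items = ['c', 'c', 'c', 'c', 'c', 'c']
See 'c': counts = {'c': 1}
See 'c': counts = {'c': 2}
See 'c': counts = {'c': 3}
See 'c': counts = {'c': 4}
See 'c': counts = {'c': 5}
See 'c': counts = {'c': 6}

{'c': 6}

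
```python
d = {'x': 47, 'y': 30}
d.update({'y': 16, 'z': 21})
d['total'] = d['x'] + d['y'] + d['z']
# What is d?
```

After line 1: d = {'x': 47, 'y': 30}
After line 2 (y overwritten, z added): d = {'x': 47, 'y': 16, 'z': 21}
After line 3 (total = 47 + 16 + 21 = 84): d = {'x': 47, 'y': 16, 'z': 21, 'total': 84}

{'x': 47, 'y': 16, 'z': 21, 'total': 84}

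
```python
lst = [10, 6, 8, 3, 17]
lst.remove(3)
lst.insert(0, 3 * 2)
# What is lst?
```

After line 1: lst = [10, 6, 8, 3, 17]
After line 2 (remove first 3): lst = [10, 6, 8, 17]
After line 3 (insert 6 at index 0): lst = [6, 10, 6, 8, 17]

[6, 10, 6, 8, 17]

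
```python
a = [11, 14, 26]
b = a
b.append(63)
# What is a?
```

After line 1: a = [11, 14, 26]
After line 2 (b = a is an alias, same object): a = [11, 14, 26], b = [11, 14, 26]
After line 3 (b.append mutates the shared list): a = [11, 14, 26, 63], b = [11, 14, 26, 63]

[11, 14, 26, 63]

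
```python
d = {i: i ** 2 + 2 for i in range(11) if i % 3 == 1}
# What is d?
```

{1: 3, 4: 18, 7: 51, 10: 102}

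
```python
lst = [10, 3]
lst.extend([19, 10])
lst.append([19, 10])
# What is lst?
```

After line 1: lst = [10, 3]
After line 2 (extend unpacks [19, 10]): lst = [10, 3, 19, 10]
After line 3 (append adds [19, 10] as single element): lst = [10, 3, 19, 10, [19, 10]]

[10, 3, 19, 10, [19, 10]]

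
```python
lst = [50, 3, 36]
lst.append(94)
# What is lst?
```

[50, 3, 36, 94]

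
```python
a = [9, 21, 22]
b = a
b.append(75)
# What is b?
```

After line 1: a = [9, 21, 22]
After line 2 (b = a is an alias, same object): a = [9, 21, 22], b = [9, 21, 22]
After line 3 (b.append mutates the shared list): a = [9, 21, 22, 75], b = [9, 21, 22, 75]

[9, 21, 22, 75]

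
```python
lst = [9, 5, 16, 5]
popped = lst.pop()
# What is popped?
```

5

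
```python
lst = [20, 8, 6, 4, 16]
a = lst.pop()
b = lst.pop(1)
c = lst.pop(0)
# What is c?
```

After line 1: lst = [20, 8, 6, 4, 16]
After line 2 (pop() -> a = 16): lst = [20, 8, 6, 4]
After line 3 (pop(1) -> b = 8): lst = [20, 6, 4]
After line 4 (pop(0) -> c = 20): lst = [6, 4]

20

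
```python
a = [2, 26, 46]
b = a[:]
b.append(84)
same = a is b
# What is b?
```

After line 1: a = [2, 26, 46]
After line 2 (b = a[:] is a shallow copy, new object): a = [2, 26, 46], b = [2, 26, 46]
After line 3 (append only mutates b): a = [2, 26, 46], b = [2, 26, 46, 84]
After line 4 (same = a is b; different objects -> False): same = False

[2, 26, 46, 84]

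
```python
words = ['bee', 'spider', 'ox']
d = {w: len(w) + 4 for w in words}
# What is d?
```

{'bee': 7, 'spider': 10, 'ox': 6}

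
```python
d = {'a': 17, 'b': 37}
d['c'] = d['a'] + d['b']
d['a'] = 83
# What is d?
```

After line 1: d = {'a': 17, 'b': 37}
After line 2 (d['c'] = 17 + 37): d = {'a': 17, 'b': 37, 'c': 54}
After line 3: d = {'a': 83, 'b': 37, 'c': 54}

{'a': 83, 'b': 37, 'c': 54}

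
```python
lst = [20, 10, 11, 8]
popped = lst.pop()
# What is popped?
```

8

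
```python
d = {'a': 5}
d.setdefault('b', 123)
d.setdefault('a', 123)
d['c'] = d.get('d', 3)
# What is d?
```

After line 1: d = {'a': 5}
After line 2 (setdefault adds 'b'=123): d = {'a': 5, 'b': 123}
After line 3 (setdefault 'a' no-op, already exists): d = {'a': 5, 'b': 123}
After line 4 (get('d', 3) returns default since 'd' not in d): d = {'a': 5, 'b': 123, 'c': 3}

{'a': 5, 'b': 123, 'c': 3}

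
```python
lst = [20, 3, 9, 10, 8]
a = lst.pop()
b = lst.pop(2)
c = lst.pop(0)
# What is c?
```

After line 1: lst = [20, 3, 9, 10, 8]
After line 2 (pop() -> a = 8): lst = [20, 3, 9, 10]
After line 3 (pop(2) -> b = 9): lst = [20, 3, 10]
After line 4 (pop(0) -> c = 20): lst = [3, 10]

20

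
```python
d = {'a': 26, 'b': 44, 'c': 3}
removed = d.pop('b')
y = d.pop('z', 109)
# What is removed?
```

After line 1: d = {'a': 26, 'b': 44, 'c': 3}
After line 2 (pop 'b' returns 44): d = {'a': 26, 'c': 3}, removed = 44
After line 3 (pop 'z' missing, returns default 109): d = {'a': 26, 'c': 3}, y = 109

44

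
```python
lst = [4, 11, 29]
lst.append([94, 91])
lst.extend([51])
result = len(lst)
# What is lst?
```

After line 1: lst = [4, 11, 29]
After line 2 (append adds [94, 91] as single element): lst = [4, 11, 29, [94, 91]]
After line 3 (extend unpacks [51], adds 51): lst = [4, 11, 29, [94, 91], 51]
After line 4: result = len(lst) = 5

[4, 11, 29, [94, 91], 51]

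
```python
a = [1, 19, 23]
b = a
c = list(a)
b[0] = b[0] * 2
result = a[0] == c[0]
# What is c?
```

After line 1: a = [1, 19, 23]
After line 2 (b = a, alias): a = [1, 19, 23], b = [1, 19, 23]
After line 3 (c = list(a) is a copy, new object): c = [1, 19, 23]
After line 4 (b[0] = 1 * 2 = 2; mutates shared a/b): a = b = [2, 19, 23], c = [1, 19, 23]
After line 5 (a[0] = 2, c[0] = 1; result = False)

[1, 19, 23]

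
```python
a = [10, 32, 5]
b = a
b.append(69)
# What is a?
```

After line 1: a = [10, 32, 5]
After line 2 (b = a is an alias, same object): a = [10, 32, 5], b = [10, 32, 5]
After line 3 (b.append mutates the shared list): a = [10, 32, 5, 69], b = [10, 32, 5, 69]

[10, 32, 5, 69]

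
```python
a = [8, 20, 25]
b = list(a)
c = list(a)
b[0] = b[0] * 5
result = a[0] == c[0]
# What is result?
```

After line 1: a = [8, 20, 25]
After line 2 (b = list(a), copy): a = [8, 20, 25], b = [8, 20, 25]
After line 3 (c = list(a) is a copy, new object): c = [8, 20, 25]
After line 4 (b[0] = 8 * 5 = 40; only b mutates (copy)): a = [8, 20, 25], b = [40, 20, 25], c = [8, 20, 25]
After line 5 (a[0] = 8, c[0] = 8; result = True)

True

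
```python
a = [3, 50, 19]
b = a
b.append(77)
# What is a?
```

After line 1: a = [3, 50, 19]
After line 2 (b = a is an alias, same object): a = [3, 50, 19], b = [3, 50, 19]
After line 3 (b.append mutates the shared list): a = [3, 50, 19, 77], b = [3, 50, 19, 77]

[3, 50, 19, 77]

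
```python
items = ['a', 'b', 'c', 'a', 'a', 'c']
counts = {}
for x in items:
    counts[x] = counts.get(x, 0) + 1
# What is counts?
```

Initial: counts = {}, items = ['a', 'b', 'c', 'a', 'a', 'c']
See 'a': counts = {'a': 1}
See 'b': counts = {'a': 1, 'b': 1}
See 'c': counts = {'a': 1, 'b': 1, 'c': 1}
See 'a': counts = {'a': 2, 'b': 1, 'c': 1}
See 'a': counts = {'a': 3, 'b': 1, 'c': 1}
See 'c': counts = {'a': 3, 'b': 1, 'c': 2}

{'a': 3, 'b': 1, 'c': 2}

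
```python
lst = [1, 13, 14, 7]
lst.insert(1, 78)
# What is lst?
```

[1, 78, 13, 14, 7]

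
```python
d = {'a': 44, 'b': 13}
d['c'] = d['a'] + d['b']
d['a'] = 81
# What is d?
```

After line 1: d = {'a': 44, 'b': 13}
After line 2 (d['c'] = 44 + 13): d = {'a': 44, 'b': 13, 'c': 57}
After line 3: d = {'a': 81, 'b': 13, 'c': 57}

{'a': 81, 'b': 13, 'c': 57}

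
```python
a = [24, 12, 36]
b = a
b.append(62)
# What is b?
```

After line 1: a = [24, 12, 36]
After line 2 (b = a is an alias, same object): a = [24, 12, 36], b = [24, 12, 36]
After line 3 (b.append mutates the shared list): a = [24, 12, 36, 62], b = [24, 12, 36, 62]

[24, 12, 36, 62]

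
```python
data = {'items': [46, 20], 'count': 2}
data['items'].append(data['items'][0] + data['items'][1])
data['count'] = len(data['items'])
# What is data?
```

After line 1: data = {'items': [46, 20], 'count': 2}
After line 2 (append 46 + 20 = 66): data = {'items': [46, 20, 66], 'count': 2}
After line 3 (count = len(items) = 3): data = {'items': [46, 20, 66], 'count': 3}

{'items': [46, 20, 66], 'count': 3}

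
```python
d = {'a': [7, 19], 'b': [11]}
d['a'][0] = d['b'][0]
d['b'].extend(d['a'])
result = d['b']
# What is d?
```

After line 1: d = {'a': [7, 19], 'b': [11]}
After line 2 (a[0] = b[0] = 11): d = {'a': [11, 19], 'b': [11]}
After line 3 (b.extend(a) appends [11, 19]): d = {'a': [11, 19], 'b': [11, 11, 19]}
After line 4: result = d['b'] = [11, 11, 19]

{'a': [11, 19], 'b': [11, 11, 19]}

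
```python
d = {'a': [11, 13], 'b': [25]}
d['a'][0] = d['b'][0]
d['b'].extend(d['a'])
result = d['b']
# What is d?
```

After line 1: d = {'a': [11, 13], 'b': [25]}
After line 2 (a[0] = b[0] = 25): d = {'a': [25, 13], 'b': [25]}
After line 3 (b.extend(a) appends [25, 13]): d = {'a': [25, 13], 'b': [25, 25, 13]}
After line 4: result = d['b'] = [25, 25, 13]

{'a': [25, 13], 'b': [25, 25, 13]}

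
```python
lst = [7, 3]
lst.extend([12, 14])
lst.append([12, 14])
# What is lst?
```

After line 1: lst = [7, 3]
After line 2 (extend unpacks [12, 14]): lst = [7, 3, 12, 14]
After line 3 (append adds [12, 14] as single element): lst = [7, 3, 12, 14, [12, 14]]

[7, 3, 12, 14, [12, 14]]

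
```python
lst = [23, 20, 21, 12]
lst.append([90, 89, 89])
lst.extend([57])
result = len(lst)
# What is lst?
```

After line 1: lst = [23, 20, 21, 12]
After line 2 (append adds [90, 89, 89] as single element): lst = [23, 20, 21, 12, [90, 89, 89]]
After line 3 (extend unpacks [57], adds 57): lst = [23, 20, 21, 12, [90, 89, 89], 57]
After line 4: result = len(lst) = 6

[23, 20, 21, 12, [90, 89, 89], 57]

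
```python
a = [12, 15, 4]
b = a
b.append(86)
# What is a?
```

After line 1: a = [12, 15, 4]
After line 2 (b = a is an alias, same object): a = [12, 15, 4], b = [12, 15, 4]
After line 3 (b.append mutates the shared list): a = [12, 15, 4, 86], b = [12, 15, 4, 86]

[12, 15, 4, 86]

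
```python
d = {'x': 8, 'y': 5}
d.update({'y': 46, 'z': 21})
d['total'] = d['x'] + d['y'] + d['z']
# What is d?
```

After line 1: d = {'x': 8, 'y': 5}
After line 2 (y overwritten, z added): d = {'x': 8, 'y': 46, 'z': 21}
After line 3 (total = 8 + 46 + 21 = 75): d = {'x': 8, 'y': 46, 'z': 21, 'total': 75}

{'x': 8, 'y': 46, 'z': 21, 'total': 75}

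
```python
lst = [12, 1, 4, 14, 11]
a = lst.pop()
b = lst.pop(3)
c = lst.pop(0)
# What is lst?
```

After line 1: lst = [12, 1, 4, 14, 11]
After line 2 (pop() -> a = 11): lst = [12, 1, 4, 14]
After line 3 (pop(3) -> b = 14): lst = [12, 1, 4]
After line 4 (pop(0) -> c = 12): lst = [1, 4]

[1, 4]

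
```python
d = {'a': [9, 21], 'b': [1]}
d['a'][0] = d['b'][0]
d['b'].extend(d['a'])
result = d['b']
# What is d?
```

After line 1: d = {'a': [9, 21], 'b': [1]}
After line 2 (a[0] = b[0] = 1): d = {'a': [1, 21], 'b': [1]}
After line 3 (b.extend(a) appends [1, 21]): d = {'a': [1, 21], 'b': [1, 1, 21]}
After line 4: result = d['b'] = [1, 1, 21]

{'a': [1, 21], 'b': [1, 1, 21]}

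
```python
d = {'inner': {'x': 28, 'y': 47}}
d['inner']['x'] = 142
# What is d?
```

After line 1: d = {'inner': {'x': 28, 'y': 47}}
After line 2 (inner x overwritten): d = {'inner': {'x': 142, 'y': 47}}

{'inner': {'x': 142, 'y': 47}}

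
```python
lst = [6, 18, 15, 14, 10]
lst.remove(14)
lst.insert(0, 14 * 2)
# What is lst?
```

After line 1: lst = [6, 18, 15, 14, 10]
After line 2 (remove first 14): lst = [6, 18, 15, 10]
After line 3 (insert 28 at index 0): lst = [28, 6, 18, 15, 10]

[28, 6, 18, 15, 10]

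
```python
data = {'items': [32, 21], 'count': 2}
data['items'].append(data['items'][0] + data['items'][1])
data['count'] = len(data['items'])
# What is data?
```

After line 1: data = {'items': [32, 21], 'count': 2}
After line 2 (append 32 + 21 = 53): data = {'items': [32, 21, 53], 'count': 2}
After line 3 (count = len(items) = 3): data = {'items': [32, 21, 53], 'count': 3}

{'items': [32, 21, 53], 'count': 3}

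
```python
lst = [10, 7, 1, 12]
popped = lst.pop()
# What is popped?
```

12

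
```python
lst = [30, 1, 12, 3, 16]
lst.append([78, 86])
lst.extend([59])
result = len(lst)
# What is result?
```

After line 1: lst = [30, 1, 12, 3, 16]
After line 2 (append adds [78, 86] as single element): lst = [30, 1, 12, 3, 16, [78, 86]]
After line 3 (extend unpacks [59], adds 59): lst = [30, 1, 12, 3, 16, [78, 86], 59]
After line 4: result = len(lst) = 7

7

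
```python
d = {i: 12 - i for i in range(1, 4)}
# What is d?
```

{1: 11, 2: 10, 3: 9}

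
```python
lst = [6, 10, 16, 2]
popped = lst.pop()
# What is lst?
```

[6, 10, 16]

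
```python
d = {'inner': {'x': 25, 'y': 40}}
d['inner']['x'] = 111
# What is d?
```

After line 1: d = {'inner': {'x': 25, 'y': 40}}
After line 2 (inner x overwritten): d = {'inner': {'x': 111, 'y': 40}}

{'inner': {'x': 111, 'y': 40}}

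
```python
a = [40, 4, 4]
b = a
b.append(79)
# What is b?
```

After line 1: a = [40, 4, 4]
After line 2 (b = a is an alias, same object): a = [40, 4, 4], b = [40, 4, 4]
After line 3 (b.append mutates the shared list): a = [40, 4, 4, 79], b = [40, 4, 4, 79]

[40, 4, 4, 79]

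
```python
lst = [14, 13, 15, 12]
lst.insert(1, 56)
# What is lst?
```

[14, 56, 13, 15, 12]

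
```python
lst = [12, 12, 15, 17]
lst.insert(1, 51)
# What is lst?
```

[12, 51, 12, 15, 17]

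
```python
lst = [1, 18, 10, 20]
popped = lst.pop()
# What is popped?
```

20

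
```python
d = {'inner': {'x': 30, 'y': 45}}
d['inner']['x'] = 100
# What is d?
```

After line 1: d = {'inner': {'x': 30, 'y': 45}}
After line 2 (inner x overwritten): d = {'inner': {'x': 100, 'y': 45}}

{'inner': {'x': 100, 'y': 45}}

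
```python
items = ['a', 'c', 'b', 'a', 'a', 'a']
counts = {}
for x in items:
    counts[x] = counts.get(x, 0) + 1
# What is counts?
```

Initial: counts = {}, items = ['a', 'c', 'b', 'a', 'a', 'a']
See 'a': counts = {'a': 1}
See 'c': counts = {'a': 1, 'c': 1}
See 'b': counts = {'a': 1, 'c': 1, 'b': 1}
See 'a': counts = {'a': 2, 'c': 1, 'b': 1}
See 'a': counts = {'a': 3, 'c': 1, 'b': 1}
See 'a': counts = {'a': 4, 'c': 1, 'b': 1}

{'a': 4, 'c': 1, 'b': 1}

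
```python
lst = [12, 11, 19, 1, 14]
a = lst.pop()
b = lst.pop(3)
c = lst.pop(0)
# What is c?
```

After line 1: lst = [12, 11, 19, 1, 14]
After line 2 (pop() -> a = 14): lst = [12, 11, 19, 1]
After line 3 (pop(3) -> b = 1): lst = [12, 11, 19]
After line 4 (pop(0) -> c = 12): lst = [11, 19]

12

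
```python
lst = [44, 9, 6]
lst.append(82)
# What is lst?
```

[44, 9, 6, 82]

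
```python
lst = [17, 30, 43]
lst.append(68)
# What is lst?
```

[17, 30, 43, 68]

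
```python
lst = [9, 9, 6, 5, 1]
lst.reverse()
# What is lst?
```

[1, 5, 6, 9, 9]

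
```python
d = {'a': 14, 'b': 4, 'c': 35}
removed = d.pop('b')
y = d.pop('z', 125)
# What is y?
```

After line 1: d = {'a': 14, 'b': 4, 'c': 35}
After line 2 (pop 'b' returns 4): d = {'a': 14, 'c': 35}, removed = 4
After line 3 (pop 'z' missing, returns default 125): d = {'a': 14, 'c': 35}, y = 125

125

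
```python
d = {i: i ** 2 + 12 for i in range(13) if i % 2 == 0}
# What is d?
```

{0: 12, 2: 16, 4: 28, 6: 48, 8: 76, 10: 112, 12: 156}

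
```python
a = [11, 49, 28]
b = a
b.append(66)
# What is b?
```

After line 1: a = [11, 49, 28]
After line 2 (b = a is an alias, same object): a = [11, 49, 28], b = [11, 49, 28]
After line 3 (b.append mutates the shared list): a = [11, 49, 28, 66], b = [11, 49, 28, 66]

[11, 49, 28, 66]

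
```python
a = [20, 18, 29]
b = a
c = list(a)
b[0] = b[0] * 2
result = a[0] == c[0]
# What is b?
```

After line 1: a = [20, 18, 29]
After line 2 (b = a, alias): a = [20, 18, 29], b = [20, 18, 29]
After line 3 (c = list(a) is a copy, new object): c = [20, 18, 29]
After line 4 (b[0] = 20 * 2 = 40; mutates shared a/b): a = b = [40, 18, 29], c = [20, 18, 29]
After line 5 (a[0] = 40, c[0] = 20; result = False)

[40, 18, 29]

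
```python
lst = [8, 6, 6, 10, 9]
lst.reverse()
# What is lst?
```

[9, 10, 6, 6, 8]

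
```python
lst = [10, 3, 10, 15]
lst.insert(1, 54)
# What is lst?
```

[10, 54, 3, 10, 15]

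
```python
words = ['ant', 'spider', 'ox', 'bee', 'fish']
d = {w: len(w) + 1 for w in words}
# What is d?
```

{'ant': 4, 'spider': 7, 'ox': 3, 'bee': 4, 'fish': 5}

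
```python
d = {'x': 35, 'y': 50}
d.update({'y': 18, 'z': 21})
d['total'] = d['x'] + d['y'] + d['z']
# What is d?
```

After line 1: d = {'x': 35, 'y': 50}
After line 2 (y overwritten, z added): d = {'x': 35, 'y': 18, 'z': 21}
After line 3 (total = 35 + 18 + 21 = 74): d = {'x': 35, 'y': 18, 'z': 21, 'total': 74}

{'x': 35, 'y': 18, 'z': 21, 'total': 74}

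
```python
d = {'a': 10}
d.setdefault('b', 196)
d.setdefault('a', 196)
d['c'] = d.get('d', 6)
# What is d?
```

After line 1: d = {'a': 10}
After line 2 (setdefault adds 'b'=196): d = {'a': 10, 'b': 196}
After line 3 (setdefault 'a' no-op, already exists): d = {'a': 10, 'b': 196}
After line 4 (get('d', 6) returns default since 'd' not in d): d = {'a': 10, 'b': 196, 'c': 6}

{'a': 10, 'b': 196, 'c': 6}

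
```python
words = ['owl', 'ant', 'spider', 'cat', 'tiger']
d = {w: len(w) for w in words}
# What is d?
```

{'owl': 3, 'ant': 3, 'spider': 6, 'cat': 3, 'tiger': 5}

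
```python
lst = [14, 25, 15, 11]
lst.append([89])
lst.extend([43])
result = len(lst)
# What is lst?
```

After line 1: lst = [14, 25, 15, 11]
After line 2 (append adds [89] as single element): lst = [14, 25, 15, 11, [89]]
After line 3 (extend unpacks [43], adds 43): lst = [14, 25, 15, 11, [89], 43]
After line 4: result = len(lst) = 6

[14, 25, 15, 11, [89], 43]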